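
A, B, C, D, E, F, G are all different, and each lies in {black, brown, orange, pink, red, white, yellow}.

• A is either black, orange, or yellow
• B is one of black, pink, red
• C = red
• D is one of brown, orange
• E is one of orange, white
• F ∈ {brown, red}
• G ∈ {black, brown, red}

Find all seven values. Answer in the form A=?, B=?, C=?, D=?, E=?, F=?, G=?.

C's domain is down to {red}, so C = red. Strike red from B, F, G.
F must be brown (only option left). Remove brown from D, G.
G has just one choice, so G = black. So A, B can't be black.
B has just one choice, so B = pink.
D has just one choice, so D = orange. So A, E can't be orange.
E has just one choice, so E = white.
A has just one choice, so A = yellow.

A=yellow, B=pink, C=red, D=orange, E=white, F=brown, G=black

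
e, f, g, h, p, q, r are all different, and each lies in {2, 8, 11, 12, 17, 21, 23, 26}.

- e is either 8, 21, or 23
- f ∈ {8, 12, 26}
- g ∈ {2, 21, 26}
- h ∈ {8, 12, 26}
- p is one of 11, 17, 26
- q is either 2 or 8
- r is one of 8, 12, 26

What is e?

f, h, r between them cover only {8, 12, 26} — a naked triple. Remove those values from e, g, p, q.
q's domain is down to {2}, so q = 2. So g can't be 2.
g's domain is down to {21}, so g = 21. Strike 21 from e.
So e = 23.

23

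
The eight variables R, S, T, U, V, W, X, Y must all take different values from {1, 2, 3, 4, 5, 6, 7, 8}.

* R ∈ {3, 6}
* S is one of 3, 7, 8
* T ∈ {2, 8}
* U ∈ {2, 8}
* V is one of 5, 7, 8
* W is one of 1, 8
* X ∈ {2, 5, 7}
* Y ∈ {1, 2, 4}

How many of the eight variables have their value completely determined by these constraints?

4

The 8 variables draw from only 8 values {1, 2, 3, 4, 5, 6, 7, 8}, so each is used; only Y can be 4, hence Y = 4.
The 7 still-open variables draw from only 7 values {1, 2, 3, 5, 6, 7, 8}, so each is used; only W can be 1, hence W = 1.
The 6 still-open variables draw from only 6 values {2, 3, 5, 6, 7, 8}, so each is used; only R can be 6, hence R = 6.
Among the 5 still-open variables, 3 fits only S (and all 5 values in {2, 3, 5, 7, 8} must be used), so S = 3.
T and U share exactly the 2 values {2, 8}; by pigeonhole those values go to them, so strike 2, 8 from V, X.
Determined: R=6, S=3, W=1, Y=4. The other variables each still have more than one consistent value. That makes 4.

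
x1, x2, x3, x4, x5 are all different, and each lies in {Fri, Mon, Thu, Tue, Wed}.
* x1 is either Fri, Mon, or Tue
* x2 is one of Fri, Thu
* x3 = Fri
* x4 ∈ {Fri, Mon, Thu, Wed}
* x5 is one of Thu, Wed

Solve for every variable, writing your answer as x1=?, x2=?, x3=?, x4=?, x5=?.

x1=Tue, x2=Thu, x3=Fri, x4=Mon, x5=Wed

x3 must be Fri (only option left). Remove Fri from x1, x2, x4.
x2 must be Thu (only option left). Remove Thu from x4, x5.
x5's domain is down to {Wed}, so x5 = Wed. Eliminate Wed elsewhere: x4.
x4's domain is down to {Mon}, so x4 = Mon. Remove Mon from x1.
That leaves x1 = Tue.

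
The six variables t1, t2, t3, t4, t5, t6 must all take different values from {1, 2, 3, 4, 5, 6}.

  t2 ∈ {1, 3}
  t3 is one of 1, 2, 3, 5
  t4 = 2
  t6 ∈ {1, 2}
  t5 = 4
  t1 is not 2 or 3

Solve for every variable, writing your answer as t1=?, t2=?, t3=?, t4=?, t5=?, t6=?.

t4's domain is down to {2}, so t4 = 2. Strike 2 from t3, t6.
t5 has just one choice, so t5 = 4. Remove 4 from t1.
That leaves t6 = 1. Eliminate 1 elsewhere: t1, t2, t3.
t2's domain is down to {3}, so t2 = 3. Strike 3 from t3.
t3 has just one choice, so t3 = 5. Remove 5 from t1.
t1 has just one choice, so t1 = 6.

t1=6, t2=3, t3=5, t4=2, t5=4, t6=1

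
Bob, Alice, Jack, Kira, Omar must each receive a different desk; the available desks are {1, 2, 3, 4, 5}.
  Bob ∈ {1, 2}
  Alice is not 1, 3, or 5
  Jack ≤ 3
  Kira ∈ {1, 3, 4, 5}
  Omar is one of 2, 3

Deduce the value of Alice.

Among the 5 variables, 5 fits only Kira (and all 5 values in {1, 2, 3, 4, 5} must be used), so Kira = 5.
Among the 4 still-open variables, 4 fits only Alice (and all 4 values in {1, 2, 3, 4} must be used), so Alice = 4.

4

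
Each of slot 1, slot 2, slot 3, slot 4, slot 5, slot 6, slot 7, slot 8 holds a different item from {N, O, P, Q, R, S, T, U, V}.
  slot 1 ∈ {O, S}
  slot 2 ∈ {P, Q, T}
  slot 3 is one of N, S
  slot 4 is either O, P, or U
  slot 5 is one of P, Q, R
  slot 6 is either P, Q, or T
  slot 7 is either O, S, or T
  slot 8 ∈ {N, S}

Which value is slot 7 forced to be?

T

Among the 8 variables, R fits only slot 5 (and all 8 values in {N, O, P, Q, R, S, T, U} must be used), so slot 5 = R.
Among the 7 still-open variables, U fits only slot 4 (and all 7 values in {N, O, P, Q, S, T, U} must be used), so slot 4 = U.
slot 3 and slot 8 between them cover only {N, S} — a naked pair. Remove those values from slot 1, slot 7.
That leaves slot 1 = O. Strike O from slot 7.
So slot 7 = T.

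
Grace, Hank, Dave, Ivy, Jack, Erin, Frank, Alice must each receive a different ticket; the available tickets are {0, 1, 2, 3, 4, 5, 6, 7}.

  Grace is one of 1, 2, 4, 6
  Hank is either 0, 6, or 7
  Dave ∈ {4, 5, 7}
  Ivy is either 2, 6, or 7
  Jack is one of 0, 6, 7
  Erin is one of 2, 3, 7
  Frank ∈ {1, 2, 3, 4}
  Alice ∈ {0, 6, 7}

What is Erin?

The 8 variables together cover exactly {0, 1, 2, 3, 4, 5, 6, 7} — 8 values for 8 variables — and 5 appears only in Dave's list, so Dave = 5.
Hank, Jack, Alice between them cover only {0, 6, 7} — a naked triple. Remove those values from Grace, Ivy, Erin.
Ivy must be 2 (only option left). So Grace, Erin, Frank can't be 2.
So Erin = 3.

3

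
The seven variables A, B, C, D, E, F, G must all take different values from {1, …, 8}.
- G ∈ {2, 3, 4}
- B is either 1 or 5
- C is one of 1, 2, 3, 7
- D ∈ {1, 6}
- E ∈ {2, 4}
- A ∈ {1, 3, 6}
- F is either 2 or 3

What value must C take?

The 7 variables together cover exactly {1, 2, 3, 4, 5, 6, 7} — 7 values for 7 variables — and 5 appears only in B's list, so B = 5.
Among the 6 still-open variables, 7 fits only C (and all 6 values in {1, 2, 3, 4, 6, 7} must be used), so C = 7.

7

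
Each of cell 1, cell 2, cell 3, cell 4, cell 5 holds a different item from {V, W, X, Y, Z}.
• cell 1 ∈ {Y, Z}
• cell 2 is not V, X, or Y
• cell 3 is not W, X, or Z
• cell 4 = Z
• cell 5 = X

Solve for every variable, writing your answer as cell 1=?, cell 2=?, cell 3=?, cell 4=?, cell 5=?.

cell 1=Y, cell 2=W, cell 3=V, cell 4=Z, cell 5=X

cell 4's domain is down to {Z}, so cell 4 = Z. So cell 1, cell 2 can't be Z.
cell 5 has just one choice, so cell 5 = X.
That leaves cell 1 = Y. So cell 3 can't be Y.
cell 2's domain is down to {W}, so cell 2 = W.
cell 3 must be V (only option left).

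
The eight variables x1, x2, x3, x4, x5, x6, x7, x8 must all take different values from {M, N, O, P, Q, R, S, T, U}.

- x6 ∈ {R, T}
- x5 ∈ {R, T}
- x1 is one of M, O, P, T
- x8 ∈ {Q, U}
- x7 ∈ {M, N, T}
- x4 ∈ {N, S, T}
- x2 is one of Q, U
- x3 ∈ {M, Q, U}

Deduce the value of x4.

x2 and x8 between them cover only {Q, U} — a naked pair. Remove those values from x3.
x3 has just one choice, so x3 = M. So x1, x7 can't be M.
x5 and x6 share exactly the 2 values {R, T}; by pigeonhole those values go to them, so strike R, T from x1, x4, x7.
x7 must be N (only option left). So x4 can't be N.
So x4 = S.

S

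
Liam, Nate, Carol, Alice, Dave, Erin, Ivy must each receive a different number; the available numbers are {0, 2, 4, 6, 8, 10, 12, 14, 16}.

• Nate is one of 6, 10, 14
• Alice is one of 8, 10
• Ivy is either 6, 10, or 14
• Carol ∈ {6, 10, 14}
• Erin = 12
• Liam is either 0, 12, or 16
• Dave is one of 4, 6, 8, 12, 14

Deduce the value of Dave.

Erin has just one choice, so Erin = 12. Remove 12 from Liam, Dave.
Nate, Carol, Ivy share exactly the 3 values {6, 10, 14}; by pigeonhole those values go to them, so strike 6, 10, 14 from Alice, Dave.
That leaves Alice = 8. Remove 8 from Dave.
So Dave = 4.

4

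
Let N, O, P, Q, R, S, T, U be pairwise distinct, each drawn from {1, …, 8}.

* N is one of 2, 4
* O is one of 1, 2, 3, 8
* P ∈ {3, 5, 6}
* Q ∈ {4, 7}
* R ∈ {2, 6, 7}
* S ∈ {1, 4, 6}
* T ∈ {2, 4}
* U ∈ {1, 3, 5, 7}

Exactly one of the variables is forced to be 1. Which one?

S

Among the 8 variables, 8 fits only O (and all 8 values in {1, 2, 3, 4, 5, 6, 7, 8} must be used), so O = 8.
N and T between them cover only {2, 4} — a naked pair. Remove those values from Q, R, S.
Q's domain is down to {7}, so Q = 7. Remove 7 from R, U.
R's domain is down to {6}, so R = 6. Remove 6 from P, S.
So 1 goes to S.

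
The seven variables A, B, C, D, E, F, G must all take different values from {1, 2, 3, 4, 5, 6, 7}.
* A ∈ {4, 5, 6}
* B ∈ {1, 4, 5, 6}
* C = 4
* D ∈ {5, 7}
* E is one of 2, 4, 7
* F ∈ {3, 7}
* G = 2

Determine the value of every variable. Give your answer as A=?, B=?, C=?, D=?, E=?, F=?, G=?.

A=6, B=1, C=4, D=5, E=7, F=3, G=2

C has just one choice, so C = 4. Strike 4 from A, B, E.
G has just one choice, so G = 2. So E can't be 2.
E's domain is down to {7}, so E = 7. Remove 7 from D, F.
That leaves F = 3.
D's domain is down to {5}, so D = 5. So A, B can't be 5.
That leaves A = 6. Eliminate 6 elsewhere: B.
B must be 1 (only option left).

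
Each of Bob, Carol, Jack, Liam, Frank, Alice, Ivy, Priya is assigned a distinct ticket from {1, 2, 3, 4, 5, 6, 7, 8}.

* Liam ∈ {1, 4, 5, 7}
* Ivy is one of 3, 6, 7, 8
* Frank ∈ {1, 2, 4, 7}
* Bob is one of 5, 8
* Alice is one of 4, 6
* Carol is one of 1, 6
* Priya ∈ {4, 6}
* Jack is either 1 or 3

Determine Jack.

The 8 variables draw from only 8 values {1, 2, 3, 4, 5, 6, 7, 8}, so each is used; only Frank can be 2, hence Frank = 2.
The 2 variables Alice and Priya are confined to {4, 6}, which locks those values in; drop them from Carol, Liam, Ivy.
Carol's domain is down to {1}, so Carol = 1. So Jack, Liam can't be 1.
So Jack = 3.

3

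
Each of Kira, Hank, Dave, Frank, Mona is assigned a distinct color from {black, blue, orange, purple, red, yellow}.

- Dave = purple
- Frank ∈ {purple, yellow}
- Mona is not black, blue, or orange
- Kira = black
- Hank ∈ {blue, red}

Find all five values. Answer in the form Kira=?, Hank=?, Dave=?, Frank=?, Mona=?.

Kira=black, Hank=blue, Dave=purple, Frank=yellow, Mona=red

Kira has just one choice, so Kira = black.
Dave must be purple (only option left). Strike purple from Frank, Mona.
Frank has just one choice, so Frank = yellow. So Mona can't be yellow.
That leaves Mona = red. Strike red from Hank.
Hank must be blue (only option left).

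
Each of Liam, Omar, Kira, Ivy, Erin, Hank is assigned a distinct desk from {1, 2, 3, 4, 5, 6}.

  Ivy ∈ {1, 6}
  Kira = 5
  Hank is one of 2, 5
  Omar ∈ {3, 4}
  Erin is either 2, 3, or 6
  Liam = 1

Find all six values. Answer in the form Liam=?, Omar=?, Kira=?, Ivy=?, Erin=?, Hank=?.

Liam=1, Omar=4, Kira=5, Ivy=6, Erin=3, Hank=2

Liam has just one choice, so Liam = 1. Remove 1 from Ivy.
Kira must be 5 (only option left). Remove 5 from Hank.
Ivy has just one choice, so Ivy = 6. Strike 6 from Erin.
That leaves Hank = 2. So Erin can't be 2.
That leaves Erin = 3. Eliminate 3 elsewhere: Omar.
Omar must be 4 (only option left).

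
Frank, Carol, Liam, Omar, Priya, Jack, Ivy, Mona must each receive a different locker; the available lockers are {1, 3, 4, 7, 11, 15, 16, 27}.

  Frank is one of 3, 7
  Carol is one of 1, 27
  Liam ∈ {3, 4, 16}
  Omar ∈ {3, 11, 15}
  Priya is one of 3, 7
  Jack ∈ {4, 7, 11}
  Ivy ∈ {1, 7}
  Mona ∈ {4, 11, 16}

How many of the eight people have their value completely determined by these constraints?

The 8 variables draw from only 8 values {1, 3, 4, 7, 11, 15, 16, 27}, so each is used; only Omar can be 15, hence Omar = 15.
The 7 still-open variables draw from only 7 values {1, 3, 4, 7, 11, 16, 27}, so each is used; only Carol can be 27, hence Carol = 27.
The 6 still-open variables draw from only 6 values {1, 3, 4, 7, 11, 16}, so each is used; only Ivy can be 1, hence Ivy = 1.
Frank and Priya share exactly the 2 values {3, 7}; by pigeonhole those values go to them, so strike 3, 7 from Liam, Jack.
Determined: Carol=27, Omar=15, Ivy=1. The other people each still have more than one consistent value. That makes 3.

3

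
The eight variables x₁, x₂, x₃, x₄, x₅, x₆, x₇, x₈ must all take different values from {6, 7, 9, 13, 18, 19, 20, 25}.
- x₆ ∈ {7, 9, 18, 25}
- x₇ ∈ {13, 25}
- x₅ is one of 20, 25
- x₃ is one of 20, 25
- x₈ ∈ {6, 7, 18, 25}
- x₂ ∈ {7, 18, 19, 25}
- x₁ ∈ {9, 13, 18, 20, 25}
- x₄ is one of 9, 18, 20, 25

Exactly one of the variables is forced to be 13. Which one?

Among the 8 variables, 6 fits only x₈ (and all 8 values in {6, 7, 9, 13, 18, 19, 20, 25} must be used), so x₈ = 6.
The 7 still-open variables draw from only 7 values {7, 9, 13, 18, 19, 20, 25}, so each is used; only x₂ can be 19, hence x₂ = 19.
The 6 still-open variables draw from only 6 values {7, 9, 13, 18, 20, 25}, so each is used; only x₆ can be 7, hence x₆ = 7.
The 2 variables x₃ and x₅ are confined to {20, 25}, which locks those values in; drop them from x₁, x₄, x₇.
So 13 goes to x₇.

x₇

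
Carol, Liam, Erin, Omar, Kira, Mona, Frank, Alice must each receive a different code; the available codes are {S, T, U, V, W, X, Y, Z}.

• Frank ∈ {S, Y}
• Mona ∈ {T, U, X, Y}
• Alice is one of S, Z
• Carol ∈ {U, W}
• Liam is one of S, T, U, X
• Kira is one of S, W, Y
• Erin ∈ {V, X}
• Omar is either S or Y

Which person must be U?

The 8 variables draw from only 8 values {S, T, U, V, W, X, Y, Z}, so each is used; only Erin can be V, hence Erin = V.
The 7 still-open variables together cover exactly {S, T, U, W, X, Y, Z} — 7 values for 7 variables — and Z appears only in Alice's list, so Alice = Z.
Omar and Frank share exactly the 2 values {S, Y}; by pigeonhole those values go to them, so strike S, Y from Liam, Kira, Mona.
That leaves Kira = W. Eliminate W elsewhere: Carol.
So U goes to Carol.

Carol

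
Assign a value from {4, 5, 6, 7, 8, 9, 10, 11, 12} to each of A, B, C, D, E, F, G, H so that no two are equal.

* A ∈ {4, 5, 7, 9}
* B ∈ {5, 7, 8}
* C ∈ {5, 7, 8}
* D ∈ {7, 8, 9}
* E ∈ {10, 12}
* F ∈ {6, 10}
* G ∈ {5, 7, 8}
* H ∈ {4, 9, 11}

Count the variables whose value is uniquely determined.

B, C, G share exactly the 3 values {5, 7, 8}; by pigeonhole those values go to them, so strike 5, 7, 8 from A, D.
That leaves D = 9. So A, H can't be 9.
A has just one choice, so A = 4. Remove 4 from H.
That leaves H = 11.
Determined: A=4, D=9, H=11. The other variables each still have more than one consistent value. That makes 3.

3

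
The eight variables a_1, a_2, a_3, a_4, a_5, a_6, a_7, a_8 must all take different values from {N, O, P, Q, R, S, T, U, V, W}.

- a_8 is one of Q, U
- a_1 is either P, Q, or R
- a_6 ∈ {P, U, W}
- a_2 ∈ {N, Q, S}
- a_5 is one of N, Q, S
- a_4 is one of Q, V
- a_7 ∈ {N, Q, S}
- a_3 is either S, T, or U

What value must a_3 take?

a_2, a_5, a_7 between them cover only {N, Q, S} — a naked triple. Remove those values from a_1, a_3, a_4, a_8.
a_4 must be V (only option left).
That leaves a_8 = U. Remove U from a_3, a_6.
So a_3 = T.

T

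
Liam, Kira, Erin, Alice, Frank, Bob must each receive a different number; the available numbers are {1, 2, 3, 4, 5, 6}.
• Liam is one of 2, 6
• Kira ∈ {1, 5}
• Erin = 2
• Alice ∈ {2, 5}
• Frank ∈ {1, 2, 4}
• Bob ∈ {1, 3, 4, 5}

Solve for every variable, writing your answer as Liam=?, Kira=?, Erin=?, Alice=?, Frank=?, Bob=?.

Erin has just one choice, so Erin = 2. So Liam, Alice, Frank can't be 2.
That leaves Alice = 5. Eliminate 5 elsewhere: Kira, Bob.
Liam must be 6 (only option left).
Kira has just one choice, so Kira = 1. Eliminate 1 elsewhere: Frank, Bob.
Frank must be 4 (only option left). Eliminate 4 elsewhere: Bob.
Bob must be 3 (only option left).

Liam=6, Kira=1, Erin=2, Alice=5, Frank=4, Bob=3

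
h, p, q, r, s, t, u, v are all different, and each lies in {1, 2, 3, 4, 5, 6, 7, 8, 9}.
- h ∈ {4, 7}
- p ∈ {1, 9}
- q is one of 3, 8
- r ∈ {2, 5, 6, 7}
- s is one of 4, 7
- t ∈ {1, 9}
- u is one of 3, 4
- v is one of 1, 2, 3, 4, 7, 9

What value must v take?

2

The 2 variables h and s are confined to {4, 7}, which locks those values in; drop them from r, u, v.
u must be 3 (only option left). So q, v can't be 3.
q's domain is down to {8}, so q = 8.
The 2 variables p and t are confined to {1, 9}, which locks those values in; drop them from v.
So v = 2.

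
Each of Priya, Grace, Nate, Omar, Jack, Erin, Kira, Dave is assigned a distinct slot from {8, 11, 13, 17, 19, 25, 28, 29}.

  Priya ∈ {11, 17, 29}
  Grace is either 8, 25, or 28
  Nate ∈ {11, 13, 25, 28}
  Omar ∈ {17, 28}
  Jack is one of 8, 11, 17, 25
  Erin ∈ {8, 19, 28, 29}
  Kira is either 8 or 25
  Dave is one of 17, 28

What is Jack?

11

The 8 variables together cover exactly {8, 11, 13, 17, 19, 25, 28, 29} — 8 values for 8 variables — and 13 appears only in Nate's list, so Nate = 13.
The 7 still-open variables draw from only 7 values {8, 11, 17, 19, 25, 28, 29}, so each is used; only Erin can be 19, hence Erin = 19.
The 6 still-open variables together cover exactly {8, 11, 17, 25, 28, 29} — 6 values for 6 variables — and 29 appears only in Priya's list, so Priya = 29.
Among the 5 still-open variables, 11 fits only Jack (and all 5 values in {8, 11, 17, 25, 28} must be used), so Jack = 11.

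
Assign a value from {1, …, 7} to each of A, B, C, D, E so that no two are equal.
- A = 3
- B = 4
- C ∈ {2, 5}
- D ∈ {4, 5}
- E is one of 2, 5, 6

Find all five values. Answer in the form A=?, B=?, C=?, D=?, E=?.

A's domain is down to {3}, so A = 3.
B has just one choice, so B = 4. Eliminate 4 elsewhere: D.
D has just one choice, so D = 5. Strike 5 from C, E.
C's domain is down to {2}, so C = 2. So E can't be 2.
E's domain is down to {6}, so E = 6.

A=3, B=4, C=2, D=5, E=6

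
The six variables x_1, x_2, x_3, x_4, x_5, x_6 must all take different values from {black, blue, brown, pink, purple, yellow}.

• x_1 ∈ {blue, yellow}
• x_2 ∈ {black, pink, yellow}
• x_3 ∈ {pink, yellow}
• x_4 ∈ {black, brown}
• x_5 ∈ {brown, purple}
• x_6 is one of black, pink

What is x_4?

Among the 6 variables, blue fits only x_1 (and all 6 values in {black, blue, brown, pink, purple, yellow} must be used), so x_1 = blue.
Among the 5 still-open variables, purple fits only x_5 (and all 5 values in {black, brown, pink, purple, yellow} must be used), so x_5 = purple.
The 4 still-open variables together cover exactly {black, brown, pink, yellow} — 4 values for 4 variables — and brown appears only in x_4's list, so x_4 = brown.

brown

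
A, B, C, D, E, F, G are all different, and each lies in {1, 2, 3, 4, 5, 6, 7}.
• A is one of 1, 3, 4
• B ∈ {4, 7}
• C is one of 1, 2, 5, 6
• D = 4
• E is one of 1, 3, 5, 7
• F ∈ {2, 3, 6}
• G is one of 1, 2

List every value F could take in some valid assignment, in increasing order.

2, 3, 6

D's domain is down to {4}, so D = 4. Strike 4 from A, B.
B has just one choice, so B = 7. Remove 7 from E.
No further eliminations apply; F can still be any of 2, 3, 6.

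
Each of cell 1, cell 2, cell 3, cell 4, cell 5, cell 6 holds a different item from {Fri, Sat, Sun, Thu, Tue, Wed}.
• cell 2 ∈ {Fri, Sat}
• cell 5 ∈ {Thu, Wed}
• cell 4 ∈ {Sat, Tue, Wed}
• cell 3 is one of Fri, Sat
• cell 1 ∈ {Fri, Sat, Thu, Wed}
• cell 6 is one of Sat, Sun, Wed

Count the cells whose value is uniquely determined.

Among the 6 variables, Sun fits only cell 6 (and all 6 values in {Fri, Sat, Sun, Thu, Tue, Wed} must be used), so cell 6 = Sun.
The 5 still-open variables together cover exactly {Fri, Sat, Thu, Tue, Wed} — 5 values for 5 variables — and Tue appears only in cell 4's list, so cell 4 = Tue.
The 2 variables cell 2 and cell 3 are confined to {Fri, Sat}, which locks those values in; drop them from cell 1.
Determined: cell 4=Tue, cell 6=Sun. The other cells each still have more than one consistent value. That makes 2.

2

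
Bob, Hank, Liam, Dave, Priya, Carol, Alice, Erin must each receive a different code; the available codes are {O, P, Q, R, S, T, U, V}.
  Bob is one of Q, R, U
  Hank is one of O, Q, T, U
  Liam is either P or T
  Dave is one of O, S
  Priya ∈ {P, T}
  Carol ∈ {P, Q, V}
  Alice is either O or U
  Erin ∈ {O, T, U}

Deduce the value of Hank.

Q

The 8 variables together cover exactly {O, P, Q, R, S, T, U, V} — 8 values for 8 variables — and R appears only in Bob's list, so Bob = R.
The 7 still-open variables together cover exactly {O, P, Q, S, T, U, V} — 7 values for 7 variables — and S appears only in Dave's list, so Dave = S.
The 6 still-open variables together cover exactly {O, P, Q, T, U, V} — 6 values for 6 variables — and V appears only in Carol's list, so Carol = V.
The 5 still-open variables together cover exactly {O, P, Q, T, U} — 5 values for 5 variables — and Q appears only in Hank's list, so Hank = Q.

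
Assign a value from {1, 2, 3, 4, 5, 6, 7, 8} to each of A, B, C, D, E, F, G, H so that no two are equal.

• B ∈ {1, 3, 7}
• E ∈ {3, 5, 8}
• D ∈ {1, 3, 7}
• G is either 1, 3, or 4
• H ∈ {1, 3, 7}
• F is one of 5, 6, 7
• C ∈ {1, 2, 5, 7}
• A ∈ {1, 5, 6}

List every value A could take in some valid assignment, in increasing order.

Among the 8 variables, 2 fits only C (and all 8 values in {1, 2, 3, 4, 5, 6, 7, 8} must be used), so C = 2.
Among the 7 still-open variables, 4 fits only G (and all 7 values in {1, 3, 4, 5, 6, 7, 8} must be used), so G = 4.
Among the 6 still-open variables, 8 fits only E (and all 6 values in {1, 3, 5, 6, 7, 8} must be used), so E = 8.
B, D, H share exactly the 3 values {1, 3, 7}; by pigeonhole those values go to them, so strike 1, 3, 7 from A, F.
No further eliminations apply; A can still be any of 5, 6.

5, 6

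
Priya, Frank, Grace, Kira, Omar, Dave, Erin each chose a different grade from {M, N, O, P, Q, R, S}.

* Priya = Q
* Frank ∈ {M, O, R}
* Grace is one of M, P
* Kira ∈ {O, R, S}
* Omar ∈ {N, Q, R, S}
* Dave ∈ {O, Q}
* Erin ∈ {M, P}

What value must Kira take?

Priya must be Q (only option left). Remove Q from Omar, Dave.
Dave's domain is down to {O}, so Dave = O. Strike O from Frank, Kira.
The 5 still-open variables draw from only 5 values {M, N, P, R, S}, so each is used; only Omar can be N, hence Omar = N.
The 4 still-open variables together cover exactly {M, P, R, S} — 4 values for 4 variables — and S appears only in Kira's list, so Kira = S.

S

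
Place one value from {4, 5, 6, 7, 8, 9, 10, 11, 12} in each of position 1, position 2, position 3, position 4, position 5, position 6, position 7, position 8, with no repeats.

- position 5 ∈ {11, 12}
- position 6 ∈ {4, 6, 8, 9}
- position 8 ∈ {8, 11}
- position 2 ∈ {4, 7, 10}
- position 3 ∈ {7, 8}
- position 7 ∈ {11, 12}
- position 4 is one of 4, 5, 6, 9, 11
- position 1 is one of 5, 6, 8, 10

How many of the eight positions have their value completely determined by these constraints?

2

position 5 and position 7 share exactly the 2 values {11, 12}; by pigeonhole those values go to them, so strike 11, 12 from position 4, position 8.
position 8 has just one choice, so position 8 = 8. Strike 8 from position 1, position 3, position 6.
That leaves position 3 = 7. So position 2 can't be 7.
Determined: position 3=7, position 8=8. The other positions each still have more than one consistent value. That makes 2.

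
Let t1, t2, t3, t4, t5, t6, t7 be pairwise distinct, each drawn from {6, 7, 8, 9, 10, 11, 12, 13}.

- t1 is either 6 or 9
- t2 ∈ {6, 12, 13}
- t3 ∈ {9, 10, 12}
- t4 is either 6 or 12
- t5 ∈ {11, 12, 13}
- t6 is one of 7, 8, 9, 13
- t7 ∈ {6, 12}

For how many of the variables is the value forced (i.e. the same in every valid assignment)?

4

The 2 variables t4 and t7 are confined to {6, 12}, which locks those values in; drop them from t1, t2, t3, t5.
t1 must be 9 (only option left). Remove 9 from t3, t6.
t2 has just one choice, so t2 = 13. Eliminate 13 elsewhere: t5, t6.
That leaves t3 = 10.
t5 has just one choice, so t5 = 11.
Determined: t1=9, t2=13, t3=10, t5=11. The other variables each still have more than one consistent value. That makes 4.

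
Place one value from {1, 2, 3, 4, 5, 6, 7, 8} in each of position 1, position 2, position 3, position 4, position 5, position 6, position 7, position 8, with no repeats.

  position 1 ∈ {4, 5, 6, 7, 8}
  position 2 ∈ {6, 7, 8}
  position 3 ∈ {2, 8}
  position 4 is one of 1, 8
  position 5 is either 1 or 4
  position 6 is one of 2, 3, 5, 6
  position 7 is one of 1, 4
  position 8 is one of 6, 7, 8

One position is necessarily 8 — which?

Among the 8 variables, 3 fits only position 6 (and all 8 values in {1, 2, 3, 4, 5, 6, 7, 8} must be used), so position 6 = 3.
Among the 7 still-open variables, 2 fits only position 3 (and all 7 values in {1, 2, 4, 5, 6, 7, 8} must be used), so position 3 = 2.
The 6 still-open variables together cover exactly {1, 4, 5, 6, 7, 8} — 6 values for 6 variables — and 5 appears only in position 1's list, so position 1 = 5.
position 5 and position 7 between them cover only {1, 4} — a naked pair. Remove those values from position 4.
So 8 goes to position 4.

position 4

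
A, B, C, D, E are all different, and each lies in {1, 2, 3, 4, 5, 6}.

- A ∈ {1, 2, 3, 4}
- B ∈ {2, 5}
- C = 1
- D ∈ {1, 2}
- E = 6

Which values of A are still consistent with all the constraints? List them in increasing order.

3, 4

C has just one choice, so C = 1. Eliminate 1 elsewhere: A, D.
D's domain is down to {2}, so D = 2. Remove 2 from A, B.
E's domain is down to {6}, so E = 6.
B must be 5 (only option left).
No further eliminations apply; A can still be any of 3, 4.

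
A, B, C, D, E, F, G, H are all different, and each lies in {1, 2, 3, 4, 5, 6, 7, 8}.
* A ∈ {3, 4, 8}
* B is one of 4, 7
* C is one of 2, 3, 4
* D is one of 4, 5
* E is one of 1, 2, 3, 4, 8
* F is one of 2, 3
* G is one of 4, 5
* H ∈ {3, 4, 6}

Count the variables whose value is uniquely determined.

4

The 8 variables together cover exactly {1, 2, 3, 4, 5, 6, 7, 8} — 8 values for 8 variables — and 1 appears only in E's list, so E = 1.
The 7 still-open variables draw from only 7 values {2, 3, 4, 5, 6, 7, 8}, so each is used; only H can be 6, hence H = 6.
Among the 6 still-open variables, 7 fits only B (and all 6 values in {2, 3, 4, 5, 7, 8} must be used), so B = 7.
The 5 still-open variables draw from only 5 values {2, 3, 4, 5, 8}, so each is used; only A can be 8, hence A = 8.
The 2 variables D and G are confined to {4, 5}, which locks those values in; drop them from C.
Determined: A=8, B=7, E=1, H=6. The other variables each still have more than one consistent value. That makes 4.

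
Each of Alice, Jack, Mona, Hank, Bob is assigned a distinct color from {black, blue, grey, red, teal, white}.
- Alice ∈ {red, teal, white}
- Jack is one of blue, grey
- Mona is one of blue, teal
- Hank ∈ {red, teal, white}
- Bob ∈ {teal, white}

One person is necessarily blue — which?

Mona

Among the 5 variables, grey fits only Jack (and all 5 values in {blue, grey, red, teal, white} must be used), so Jack = grey.
The 4 still-open variables together cover exactly {blue, red, teal, white} — 4 values for 4 variables — and blue appears only in Mona's list, so Mona = blue.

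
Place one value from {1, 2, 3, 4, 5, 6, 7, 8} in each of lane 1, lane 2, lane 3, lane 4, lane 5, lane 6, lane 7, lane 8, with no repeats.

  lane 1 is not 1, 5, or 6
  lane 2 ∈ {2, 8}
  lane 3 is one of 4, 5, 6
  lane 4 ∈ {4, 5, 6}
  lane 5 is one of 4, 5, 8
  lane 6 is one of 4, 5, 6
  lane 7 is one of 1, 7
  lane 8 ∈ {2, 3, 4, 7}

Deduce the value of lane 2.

2

The 8 variables together cover exactly {1, 2, 3, 4, 5, 6, 7, 8} — 8 values for 8 variables — and 1 appears only in lane 7's list, so lane 7 = 1.
lane 3, lane 4, lane 6 share exactly the 3 values {4, 5, 6}; by pigeonhole those values go to them, so strike 4, 5, 6 from lane 1, lane 5, lane 8.
lane 5's domain is down to {8}, so lane 5 = 8. Remove 8 from lane 1, lane 2.
So lane 2 = 2.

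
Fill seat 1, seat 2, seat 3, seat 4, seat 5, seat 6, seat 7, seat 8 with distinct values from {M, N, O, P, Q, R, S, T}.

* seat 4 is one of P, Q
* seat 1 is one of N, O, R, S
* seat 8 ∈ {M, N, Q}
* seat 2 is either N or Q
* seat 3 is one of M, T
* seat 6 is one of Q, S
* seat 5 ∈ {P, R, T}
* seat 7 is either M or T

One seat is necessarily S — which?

Among the 8 variables, O fits only seat 1 (and all 8 values in {M, N, O, P, Q, R, S, T} must be used), so seat 1 = O.
Among the 7 still-open variables, R fits only seat 5 (and all 7 values in {M, N, P, Q, R, S, T} must be used), so seat 5 = R.
The 6 still-open variables together cover exactly {M, N, P, Q, S, T} — 6 values for 6 variables — and P appears only in seat 4's list, so seat 4 = P.
The 5 still-open variables together cover exactly {M, N, Q, S, T} — 5 values for 5 variables — and S appears only in seat 6's list, so seat 6 = S.

seat 6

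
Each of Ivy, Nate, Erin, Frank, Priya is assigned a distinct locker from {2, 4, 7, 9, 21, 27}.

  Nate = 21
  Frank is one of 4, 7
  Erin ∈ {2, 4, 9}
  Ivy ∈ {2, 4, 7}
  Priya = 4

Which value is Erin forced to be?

Nate has just one choice, so Nate = 21.
Priya has just one choice, so Priya = 4. So Ivy, Erin, Frank can't be 4.
Frank has just one choice, so Frank = 7. Strike 7 from Ivy.
Ivy must be 2 (only option left). So Erin can't be 2.
So Erin = 9.

9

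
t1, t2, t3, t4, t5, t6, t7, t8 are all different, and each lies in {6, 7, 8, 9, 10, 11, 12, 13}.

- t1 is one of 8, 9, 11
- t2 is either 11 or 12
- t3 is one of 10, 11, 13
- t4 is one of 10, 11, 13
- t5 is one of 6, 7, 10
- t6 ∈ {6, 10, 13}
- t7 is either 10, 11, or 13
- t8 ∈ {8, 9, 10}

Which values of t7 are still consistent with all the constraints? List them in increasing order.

Among the 8 variables, 7 fits only t5 (and all 8 values in {6, 7, 8, 9, 10, 11, 12, 13} must be used), so t5 = 7.
The 7 still-open variables draw from only 7 values {6, 8, 9, 10, 11, 12, 13}, so each is used; only t6 can be 6, hence t6 = 6.
The 6 still-open variables draw from only 6 values {8, 9, 10, 11, 12, 13}, so each is used; only t2 can be 12, hence t2 = 12.
The 3 variables t3, t4, t7 are confined to {10, 11, 13}, which locks those values in; drop them from t1, t8.
No further eliminations apply; t7 can still be any of 10, 11, 13.

10, 11, 13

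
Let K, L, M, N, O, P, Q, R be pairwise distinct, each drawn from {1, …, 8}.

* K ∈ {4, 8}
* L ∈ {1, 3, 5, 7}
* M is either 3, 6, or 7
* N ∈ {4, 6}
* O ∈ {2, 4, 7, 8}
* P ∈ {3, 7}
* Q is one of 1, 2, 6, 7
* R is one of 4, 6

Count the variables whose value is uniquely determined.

4

Among the 8 variables, 5 fits only L (and all 8 values in {1, 2, 3, 4, 5, 6, 7, 8} must be used), so L = 5.
The 7 still-open variables together cover exactly {1, 2, 3, 4, 6, 7, 8} — 7 values for 7 variables — and 1 appears only in Q's list, so Q = 1.
Among the 6 still-open variables, 2 fits only O (and all 6 values in {2, 3, 4, 6, 7, 8} must be used), so O = 2.
The 5 still-open variables together cover exactly {3, 4, 6, 7, 8} — 5 values for 5 variables — and 8 appears only in K's list, so K = 8.
N and R share exactly the 2 values {4, 6}; by pigeonhole those values go to them, so strike 4, 6 from M.
Determined: K=8, L=5, O=2, Q=1. The other variables each still have more than one consistent value. That makes 4.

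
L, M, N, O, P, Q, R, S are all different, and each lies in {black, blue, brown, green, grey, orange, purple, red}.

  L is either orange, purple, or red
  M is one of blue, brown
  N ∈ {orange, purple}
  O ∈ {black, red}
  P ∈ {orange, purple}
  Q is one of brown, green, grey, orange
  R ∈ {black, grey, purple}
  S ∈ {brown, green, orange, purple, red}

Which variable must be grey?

R

The 8 variables together cover exactly {black, blue, brown, green, grey, orange, purple, red} — 8 values for 8 variables — and blue appears only in M's list, so M = blue.
N and P between them cover only {orange, purple} — a naked pair. Remove those values from L, Q, R, S.
That leaves L = red. Eliminate red elsewhere: O, S.
That leaves O = black. Remove black from R.
So grey goes to R.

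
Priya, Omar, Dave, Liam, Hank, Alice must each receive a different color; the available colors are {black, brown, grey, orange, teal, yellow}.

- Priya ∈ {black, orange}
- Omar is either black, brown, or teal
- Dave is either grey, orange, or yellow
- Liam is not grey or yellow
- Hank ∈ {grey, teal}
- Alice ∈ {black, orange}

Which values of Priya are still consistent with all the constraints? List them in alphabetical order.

black, orange

The 6 variables draw from only 6 values {black, brown, grey, orange, teal, yellow}, so each is used; only Dave can be yellow, hence Dave = yellow.
Among the 5 still-open variables, grey fits only Hank (and all 5 values in {black, brown, grey, orange, teal} must be used), so Hank = grey.
Priya and Alice share exactly the 2 values {black, orange}; by pigeonhole those values go to them, so strike black, orange from Omar, Liam.
No further eliminations apply; Priya can still be any of black, orange.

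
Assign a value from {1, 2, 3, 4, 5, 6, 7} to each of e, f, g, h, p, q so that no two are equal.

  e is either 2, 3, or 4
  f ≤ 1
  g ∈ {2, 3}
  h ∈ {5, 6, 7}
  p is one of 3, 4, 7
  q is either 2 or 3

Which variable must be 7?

f must be 1 (only option left).
The 2 variables g and q are confined to {2, 3}, which locks those values in; drop them from e, p.
e has just one choice, so e = 4. Strike 4 from p.
So 7 goes to p.

p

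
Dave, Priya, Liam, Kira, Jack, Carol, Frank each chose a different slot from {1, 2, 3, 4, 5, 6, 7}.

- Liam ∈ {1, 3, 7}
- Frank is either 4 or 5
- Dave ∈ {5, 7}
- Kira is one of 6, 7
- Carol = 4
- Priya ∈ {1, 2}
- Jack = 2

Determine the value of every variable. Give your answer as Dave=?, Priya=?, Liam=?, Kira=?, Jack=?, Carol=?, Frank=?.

Dave=7, Priya=1, Liam=3, Kira=6, Jack=2, Carol=4, Frank=5

Jack must be 2 (only option left). So Priya can't be 2.
Carol has just one choice, so Carol = 4. Remove 4 from Frank.
Frank's domain is down to {5}, so Frank = 5. So Dave can't be 5.
That leaves Dave = 7. Strike 7 from Liam, Kira.
Priya has just one choice, so Priya = 1. Remove 1 from Liam.
Liam has just one choice, so Liam = 3.
Kira must be 6 (only option left).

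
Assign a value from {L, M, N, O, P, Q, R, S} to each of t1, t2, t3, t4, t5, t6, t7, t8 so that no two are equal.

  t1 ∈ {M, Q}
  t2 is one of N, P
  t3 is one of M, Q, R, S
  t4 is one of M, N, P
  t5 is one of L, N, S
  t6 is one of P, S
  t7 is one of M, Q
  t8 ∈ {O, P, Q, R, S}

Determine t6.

S

The 8 variables draw from only 8 values {L, M, N, O, P, Q, R, S}, so each is used; only t5 can be L, hence t5 = L.
The 7 still-open variables together cover exactly {M, N, O, P, Q, R, S} — 7 values for 7 variables — and O appears only in t8's list, so t8 = O.
The 6 still-open variables draw from only 6 values {M, N, P, Q, R, S}, so each is used; only t3 can be R, hence t3 = R.
The 5 still-open variables draw from only 5 values {M, N, P, Q, S}, so each is used; only t6 can be S, hence t6 = S.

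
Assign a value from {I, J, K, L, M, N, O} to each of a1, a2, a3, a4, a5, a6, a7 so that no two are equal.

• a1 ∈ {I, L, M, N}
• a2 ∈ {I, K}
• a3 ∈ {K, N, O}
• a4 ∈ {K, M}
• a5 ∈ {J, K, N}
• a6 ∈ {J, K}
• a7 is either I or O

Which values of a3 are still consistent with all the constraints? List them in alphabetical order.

K, N, O

The 7 variables draw from only 7 values {I, J, K, L, M, N, O}, so each is used; only a1 can be L, hence a1 = L.
Among the 6 still-open variables, M fits only a4 (and all 6 values in {I, J, K, M, N, O} must be used), so a4 = M.
No further eliminations apply; a3 can still be any of K, N, O.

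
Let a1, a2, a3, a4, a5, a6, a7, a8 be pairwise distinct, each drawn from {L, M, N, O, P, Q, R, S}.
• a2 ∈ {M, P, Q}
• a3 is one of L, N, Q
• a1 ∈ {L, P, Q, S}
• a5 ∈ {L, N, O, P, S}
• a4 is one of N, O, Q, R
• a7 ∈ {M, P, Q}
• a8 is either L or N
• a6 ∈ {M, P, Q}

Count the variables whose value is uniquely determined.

The 8 variables draw from only 8 values {L, M, N, O, P, Q, R, S}, so each is used; only a4 can be R, hence a4 = R.
Among the 7 still-open variables, O fits only a5 (and all 7 values in {L, M, N, O, P, Q, S} must be used), so a5 = O.
The 6 still-open variables draw from only 6 values {L, M, N, P, Q, S}, so each is used; only a1 can be S, hence a1 = S.
a2, a6, a7 share exactly the 3 values {M, P, Q}; by pigeonhole those values go to them, so strike M, P, Q from a3.
Determined: a1=S, a4=R, a5=O. The other variables each still have more than one consistent value. That makes 3.

3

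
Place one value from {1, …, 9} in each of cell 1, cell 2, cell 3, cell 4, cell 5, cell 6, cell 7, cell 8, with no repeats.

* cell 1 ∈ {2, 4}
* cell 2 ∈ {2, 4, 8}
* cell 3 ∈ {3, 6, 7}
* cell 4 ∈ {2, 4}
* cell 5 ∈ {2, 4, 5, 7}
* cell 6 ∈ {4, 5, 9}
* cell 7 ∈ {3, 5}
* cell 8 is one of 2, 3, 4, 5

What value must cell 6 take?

9

The 8 variables together cover exactly {2, 3, 4, 5, 6, 7, 8, 9} — 8 values for 8 variables — and 6 appears only in cell 3's list, so cell 3 = 6.
The 7 still-open variables together cover exactly {2, 3, 4, 5, 7, 8, 9} — 7 values for 7 variables — and 7 appears only in cell 5's list, so cell 5 = 7.
Among the 6 still-open variables, 8 fits only cell 2 (and all 6 values in {2, 3, 4, 5, 8, 9} must be used), so cell 2 = 8.
Among the 5 still-open variables, 9 fits only cell 6 (and all 5 values in {2, 3, 4, 5, 9} must be used), so cell 6 = 9.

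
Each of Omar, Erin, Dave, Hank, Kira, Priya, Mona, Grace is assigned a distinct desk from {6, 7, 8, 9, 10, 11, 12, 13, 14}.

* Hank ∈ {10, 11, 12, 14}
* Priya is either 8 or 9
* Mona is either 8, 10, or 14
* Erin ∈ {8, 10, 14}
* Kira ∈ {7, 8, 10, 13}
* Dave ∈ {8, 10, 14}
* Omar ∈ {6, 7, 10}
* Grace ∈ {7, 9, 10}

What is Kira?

13

Erin, Dave, Mona between them cover only {8, 10, 14} — a naked triple. Remove those values from Omar, Hank, Kira, Priya, Grace.
Priya's domain is down to {9}, so Priya = 9. Strike 9 from Grace.
Grace has just one choice, so Grace = 7. Remove 7 from Omar, Kira.
So Kira = 13.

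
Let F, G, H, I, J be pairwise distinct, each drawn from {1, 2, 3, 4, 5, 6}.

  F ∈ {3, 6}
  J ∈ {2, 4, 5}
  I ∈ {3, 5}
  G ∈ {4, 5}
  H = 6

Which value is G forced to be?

4

H has just one choice, so H = 6. Remove 6 from F.
F's domain is down to {3}, so F = 3. So I can't be 3.
That leaves I = 5. Strike 5 from G, J.
So G = 4.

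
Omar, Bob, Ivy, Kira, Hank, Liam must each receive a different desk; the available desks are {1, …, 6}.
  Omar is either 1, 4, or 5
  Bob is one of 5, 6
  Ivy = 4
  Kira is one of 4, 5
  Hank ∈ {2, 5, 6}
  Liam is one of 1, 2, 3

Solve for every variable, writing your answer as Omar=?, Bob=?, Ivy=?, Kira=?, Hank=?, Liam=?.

Ivy has just one choice, so Ivy = 4. So Omar, Kira can't be 4.
Kira must be 5 (only option left). Strike 5 from Omar, Bob, Hank.
That leaves Omar = 1. Eliminate 1 elsewhere: Liam.
Bob has just one choice, so Bob = 6. So Hank can't be 6.
Hank has just one choice, so Hank = 2. Eliminate 2 elsewhere: Liam.
Liam must be 3 (only option left).

Omar=1, Bob=6, Ivy=4, Kira=5, Hank=2, Liam=3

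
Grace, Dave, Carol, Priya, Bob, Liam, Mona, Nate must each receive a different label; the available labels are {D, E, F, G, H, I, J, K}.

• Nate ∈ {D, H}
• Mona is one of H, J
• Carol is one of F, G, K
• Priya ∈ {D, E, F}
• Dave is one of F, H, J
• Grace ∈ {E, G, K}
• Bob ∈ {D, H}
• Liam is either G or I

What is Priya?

The 8 variables together cover exactly {D, E, F, G, H, I, J, K} — 8 values for 8 variables — and I appears only in Liam's list, so Liam = I.
Bob and Nate between them cover only {D, H} — a naked pair. Remove those values from Dave, Priya, Mona.
That leaves Mona = J. So Dave can't be J.
Dave must be F (only option left). Eliminate F elsewhere: Carol, Priya.
So Priya = E.

E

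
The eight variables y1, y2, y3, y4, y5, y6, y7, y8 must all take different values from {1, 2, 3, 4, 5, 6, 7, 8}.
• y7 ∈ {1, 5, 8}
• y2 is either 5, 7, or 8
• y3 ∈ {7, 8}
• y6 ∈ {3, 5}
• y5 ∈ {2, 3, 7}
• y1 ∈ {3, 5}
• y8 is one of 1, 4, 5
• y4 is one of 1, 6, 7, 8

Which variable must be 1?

y7

The 8 variables draw from only 8 values {1, 2, 3, 4, 5, 6, 7, 8}, so each is used; only y5 can be 2, hence y5 = 2.
Among the 7 still-open variables, 4 fits only y8 (and all 7 values in {1, 3, 4, 5, 6, 7, 8} must be used), so y8 = 4.
The 6 still-open variables draw from only 6 values {1, 3, 5, 6, 7, 8}, so each is used; only y4 can be 6, hence y4 = 6.
The 5 still-open variables together cover exactly {1, 3, 5, 7, 8} — 5 values for 5 variables — and 1 appears only in y7's list, so y7 = 1.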